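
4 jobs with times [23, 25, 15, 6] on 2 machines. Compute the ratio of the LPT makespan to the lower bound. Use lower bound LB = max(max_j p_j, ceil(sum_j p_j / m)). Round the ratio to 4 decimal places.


LPT order: [25, 23, 15, 6]
Machine loads after assignment: [31, 38]
LPT makespan = 38
Lower bound = max(max_job, ceil(total/2)) = max(25, 35) = 35
Ratio = 38 / 35 = 1.0857

1.0857


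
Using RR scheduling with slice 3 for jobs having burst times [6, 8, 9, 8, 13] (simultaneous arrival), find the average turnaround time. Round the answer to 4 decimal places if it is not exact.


Time quantum = 3
Execution trace:
  J1 runs 3 units, time = 3
  J2 runs 3 units, time = 6
  J3 runs 3 units, time = 9
  J4 runs 3 units, time = 12
  J5 runs 3 units, time = 15
  J1 runs 3 units, time = 18
  J2 runs 3 units, time = 21
  J3 runs 3 units, time = 24
  J4 runs 3 units, time = 27
  J5 runs 3 units, time = 30
  J2 runs 2 units, time = 32
  J3 runs 3 units, time = 35
  J4 runs 2 units, time = 37
  J5 runs 3 units, time = 40
  J5 runs 3 units, time = 43
  J5 runs 1 units, time = 44
Finish times: [18, 32, 35, 37, 44]
Average turnaround = 166/5 = 33.2

33.2


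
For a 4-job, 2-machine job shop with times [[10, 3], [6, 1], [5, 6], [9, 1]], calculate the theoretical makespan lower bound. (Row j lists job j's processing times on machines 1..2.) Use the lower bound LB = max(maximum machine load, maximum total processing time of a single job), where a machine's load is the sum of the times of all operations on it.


Machine loads:
  Machine 1: 10 + 6 + 5 + 9 = 30
  Machine 2: 3 + 1 + 6 + 1 = 11
Max machine load = 30
Job totals:
  Job 1: 13
  Job 2: 7
  Job 3: 11
  Job 4: 10
Max job total = 13
Lower bound = max(30, 13) = 30

30


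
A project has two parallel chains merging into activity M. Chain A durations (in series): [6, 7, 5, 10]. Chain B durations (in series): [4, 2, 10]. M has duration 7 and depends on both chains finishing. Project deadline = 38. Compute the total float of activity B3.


Forward pass: ES(B3) = sum of predecessors on chain B = 6
EF = ES + duration = 6 + 10 = 16
Backward pass: LF(M) = deadline = 38; LS(M) = 38 - 7 = 31
LF(B3) = LS(M) - sum(successors on chain B) = 31 - 0 = 31
LS = LF - duration = 31 - 10 = 21
Total float = LS - ES = 21 - 6 = 15

15


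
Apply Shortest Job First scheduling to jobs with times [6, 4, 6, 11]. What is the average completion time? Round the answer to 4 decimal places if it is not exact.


SJF order (ascending): [4, 6, 6, 11]
Completion times:
  Job 1: burst=4, C=4
  Job 2: burst=6, C=10
  Job 3: burst=6, C=16
  Job 4: burst=11, C=27
Average completion = 57/4 = 14.25

14.25


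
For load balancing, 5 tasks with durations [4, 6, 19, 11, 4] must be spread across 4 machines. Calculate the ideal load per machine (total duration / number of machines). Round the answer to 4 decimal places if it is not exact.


Total processing time = 4 + 6 + 19 + 11 + 4 = 44
Number of machines = 4
Ideal balanced load = 44 / 4 = 11.0

11.0


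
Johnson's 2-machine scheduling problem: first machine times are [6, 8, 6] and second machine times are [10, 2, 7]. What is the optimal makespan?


Apply Johnson's rule:
  Group 1 (a <= b): [(1, 6, 10), (3, 6, 7)]
  Group 2 (a > b): [(2, 8, 2)]
Optimal job order: [1, 3, 2]
Schedule:
  Job 1: M1 done at 6, M2 done at 16
  Job 3: M1 done at 12, M2 done at 23
  Job 2: M1 done at 20, M2 done at 25
Makespan = 25

25


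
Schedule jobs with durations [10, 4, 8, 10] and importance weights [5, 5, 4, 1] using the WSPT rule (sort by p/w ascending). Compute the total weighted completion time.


Compute p/w ratios and sort ascending (WSPT): [(4, 5), (10, 5), (8, 4), (10, 1)]
Compute weighted completion times:
  Job (p=4,w=5): C=4, w*C=5*4=20
  Job (p=10,w=5): C=14, w*C=5*14=70
  Job (p=8,w=4): C=22, w*C=4*22=88
  Job (p=10,w=1): C=32, w*C=1*32=32
Total weighted completion time = 210

210


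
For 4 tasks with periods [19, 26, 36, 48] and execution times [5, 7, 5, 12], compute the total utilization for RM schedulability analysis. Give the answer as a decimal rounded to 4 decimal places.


Compute individual utilizations (exact fractions):
  Task 1: C/T = 5/19 (approx. 0.2632)
  Task 2: C/T = 7/26 (approx. 0.2692)
  Task 3: C/T = 5/36 (approx. 0.1389)
  Task 4: C/T = 12/48 = 1/4 (approx. 0.25)
Total utilization U = 5/19 + 7/26 + 5/36 + 1/4 = 2048/2223
Rounded to 4 decimal places: U = 0.9213
RM (Liu & Layland) bound for 4 tasks = 0.756828; compare with U = 2048/2223 (approx. 0.921278)
bound < U <= 1, so the RM sufficient condition is not met (inconclusive; an exact test such as response-time analysis is needed).

0.9213


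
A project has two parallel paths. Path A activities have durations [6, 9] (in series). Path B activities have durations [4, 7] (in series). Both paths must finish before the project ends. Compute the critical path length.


Path A total = 6 + 9 = 15
Path B total = 4 + 7 = 11
Critical path = longest path = max(15, 11) = 15

15


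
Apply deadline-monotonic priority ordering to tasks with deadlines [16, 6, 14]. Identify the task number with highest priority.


Sort tasks by relative deadline (ascending):
  Task 2: deadline = 6
  Task 3: deadline = 14
  Task 1: deadline = 16
Priority order (highest first): [2, 3, 1]
Highest priority task = 2

2


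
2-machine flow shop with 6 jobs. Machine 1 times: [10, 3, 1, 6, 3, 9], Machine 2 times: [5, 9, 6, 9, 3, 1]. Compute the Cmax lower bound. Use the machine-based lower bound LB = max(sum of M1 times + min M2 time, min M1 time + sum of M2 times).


LB1 = sum(M1 times) + min(M2 times) = 32 + 1 = 33
LB2 = min(M1 times) + sum(M2 times) = 1 + 33 = 34
Lower bound = max(LB1, LB2) = max(33, 34) = 34

34


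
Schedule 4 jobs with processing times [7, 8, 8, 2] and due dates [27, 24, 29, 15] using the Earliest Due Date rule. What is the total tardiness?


Sort by due date (EDD order): [(2, 15), (8, 24), (7, 27), (8, 29)]
Compute completion times and tardiness:
  Job 1: p=2, d=15, C=2, tardiness=max(0,2-15)=0
  Job 2: p=8, d=24, C=10, tardiness=max(0,10-24)=0
  Job 3: p=7, d=27, C=17, tardiness=max(0,17-27)=0
  Job 4: p=8, d=29, C=25, tardiness=max(0,25-29)=0
Total tardiness = 0

0


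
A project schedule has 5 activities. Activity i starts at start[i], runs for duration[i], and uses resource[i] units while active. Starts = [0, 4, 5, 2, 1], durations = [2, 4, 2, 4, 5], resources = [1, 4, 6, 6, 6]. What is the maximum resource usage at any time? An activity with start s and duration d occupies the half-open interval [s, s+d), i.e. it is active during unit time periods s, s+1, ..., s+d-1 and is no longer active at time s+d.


Each activity i is active on [start_i, start_i + duration_i).
Compute total resource usage per time slot:
  t=0: active resources = [1], total = 1
  t=1: active resources = [1, 6], total = 7
  t=2: active resources = [6, 6], total = 12
  t=3: active resources = [6, 6], total = 12
  t=4: active resources = [4, 6, 6], total = 16
  t=5: active resources = [4, 6, 6, 6], total = 22
  t=6: active resources = [4, 6], total = 10
  t=7: active resources = [4], total = 4
Peak resource demand = 22

22


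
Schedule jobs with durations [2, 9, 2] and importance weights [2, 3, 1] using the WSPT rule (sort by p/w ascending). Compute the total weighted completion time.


Compute p/w ratios and sort ascending (WSPT): [(2, 2), (2, 1), (9, 3)]
Compute weighted completion times:
  Job (p=2,w=2): C=2, w*C=2*2=4
  Job (p=2,w=1): C=4, w*C=1*4=4
  Job (p=9,w=3): C=13, w*C=3*13=39
Total weighted completion time = 47

47


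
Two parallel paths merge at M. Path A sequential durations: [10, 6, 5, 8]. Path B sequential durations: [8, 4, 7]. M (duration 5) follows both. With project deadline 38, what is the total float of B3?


Forward pass: ES(B3) = sum of predecessors on chain B = 12
EF = ES + duration = 12 + 7 = 19
Backward pass: LF(M) = deadline = 38; LS(M) = 38 - 5 = 33
LF(B3) = LS(M) - sum(successors on chain B) = 33 - 0 = 33
LS = LF - duration = 33 - 7 = 26
Total float = LS - ES = 26 - 12 = 14

14


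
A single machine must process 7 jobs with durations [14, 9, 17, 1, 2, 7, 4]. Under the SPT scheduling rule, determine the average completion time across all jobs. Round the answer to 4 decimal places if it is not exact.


Sort jobs by processing time (SPT order): [1, 2, 4, 7, 9, 14, 17]
Compute completion times sequentially:
  Job 1: processing = 1, completes at 1
  Job 2: processing = 2, completes at 3
  Job 3: processing = 4, completes at 7
  Job 4: processing = 7, completes at 14
  Job 5: processing = 9, completes at 23
  Job 6: processing = 14, completes at 37
  Job 7: processing = 17, completes at 54
Sum of completion times = 139
Average completion time = 139/7 = 19.8571

19.8571


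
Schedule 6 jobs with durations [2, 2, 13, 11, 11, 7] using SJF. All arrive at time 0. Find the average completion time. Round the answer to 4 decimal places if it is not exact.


SJF order (ascending): [2, 2, 7, 11, 11, 13]
Completion times:
  Job 1: burst=2, C=2
  Job 2: burst=2, C=4
  Job 3: burst=7, C=11
  Job 4: burst=11, C=22
  Job 5: burst=11, C=33
  Job 6: burst=13, C=46
Average completion = 118/6 = 19.6667

19.6667


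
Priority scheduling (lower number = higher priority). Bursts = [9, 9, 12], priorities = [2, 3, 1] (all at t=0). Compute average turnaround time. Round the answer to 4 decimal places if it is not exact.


Sort by priority (ascending = highest first):
Order: [(1, 12), (2, 9), (3, 9)]
Completion times:
  Priority 1, burst=12, C=12
  Priority 2, burst=9, C=21
  Priority 3, burst=9, C=30
Average turnaround = 63/3 = 21.0

21.0


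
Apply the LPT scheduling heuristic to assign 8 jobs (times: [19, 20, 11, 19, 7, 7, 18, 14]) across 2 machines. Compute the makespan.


Sort jobs in decreasing order (LPT): [20, 19, 19, 18, 14, 11, 7, 7]
Assign each job to the least loaded machine:
  Machine 1: jobs [20, 18, 14, 7], load = 59
  Machine 2: jobs [19, 19, 11, 7], load = 56
Makespan = max load = 59

59


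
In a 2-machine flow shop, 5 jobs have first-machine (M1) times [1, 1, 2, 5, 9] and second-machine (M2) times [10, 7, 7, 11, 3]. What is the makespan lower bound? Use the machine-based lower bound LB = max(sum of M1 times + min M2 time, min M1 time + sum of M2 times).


LB1 = sum(M1 times) + min(M2 times) = 18 + 3 = 21
LB2 = min(M1 times) + sum(M2 times) = 1 + 38 = 39
Lower bound = max(LB1, LB2) = max(21, 39) = 39

39


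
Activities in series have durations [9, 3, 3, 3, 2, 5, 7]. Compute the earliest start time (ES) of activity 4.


Activity 4 starts after activities 1 through 3 complete.
Predecessor durations: [9, 3, 3]
ES = 9 + 3 + 3 = 15

15


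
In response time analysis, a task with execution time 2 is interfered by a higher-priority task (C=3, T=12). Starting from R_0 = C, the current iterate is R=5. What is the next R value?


R_next = C + ceil(R_prev / T_hp) * C_hp
ceil(5 / 12) = ceil(0.4167) = 1
Interference = 1 * 3 = 3
R_next = 2 + 3 = 5
R_next = R_prev, so the iteration has converged (response time = 5).

5


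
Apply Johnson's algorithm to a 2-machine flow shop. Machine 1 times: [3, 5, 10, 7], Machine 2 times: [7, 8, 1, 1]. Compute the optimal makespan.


Apply Johnson's rule:
  Group 1 (a <= b): [(1, 3, 7), (2, 5, 8)]
  Group 2 (a > b): [(3, 10, 1), (4, 7, 1)]
Optimal job order: [1, 2, 3, 4]
Schedule:
  Job 1: M1 done at 3, M2 done at 10
  Job 2: M1 done at 8, M2 done at 18
  Job 3: M1 done at 18, M2 done at 19
  Job 4: M1 done at 25, M2 done at 26
Makespan = 26

26


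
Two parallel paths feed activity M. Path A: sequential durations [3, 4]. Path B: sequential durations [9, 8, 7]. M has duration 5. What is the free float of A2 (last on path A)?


ES(A2) = sum of predecessors on chain A = 3
EF(A2) = ES + duration = 3 + 4 = 7
Successor of A2 is M. ES(M) = max(sum(A), sum(B)) = max(7, 24) = 24
Free float = ES(successor) - EF(current) = 24 - 7 = 17

17


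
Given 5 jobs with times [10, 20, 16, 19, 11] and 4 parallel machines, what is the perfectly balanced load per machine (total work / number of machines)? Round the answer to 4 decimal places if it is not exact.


Total processing time = 10 + 20 + 16 + 19 + 11 = 76
Number of machines = 4
Ideal balanced load = 76 / 4 = 19.0

19.0


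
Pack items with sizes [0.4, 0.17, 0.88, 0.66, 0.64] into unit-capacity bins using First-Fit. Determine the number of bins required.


Place items sequentially using First-Fit:
  Item 0.4 -> new Bin 1
  Item 0.17 -> Bin 1 (now 0.57)
  Item 0.88 -> new Bin 2
  Item 0.66 -> new Bin 3
  Item 0.64 -> new Bin 4
Total bins used = 4

4


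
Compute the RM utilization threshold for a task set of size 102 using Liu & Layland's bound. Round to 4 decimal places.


Compute 2^(1/102) = 1.0068187028
Subtract 1: 1.0068187028 - 1 = 0.0068187028
Multiply by n: 102 * 0.0068187028 = 0.6955076856
Round to 4 dp: 0.6955

0.6955


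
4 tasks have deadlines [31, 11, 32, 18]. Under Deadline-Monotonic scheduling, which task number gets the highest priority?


Sort tasks by relative deadline (ascending):
  Task 2: deadline = 11
  Task 4: deadline = 18
  Task 1: deadline = 31
  Task 3: deadline = 32
Priority order (highest first): [2, 4, 1, 3]
Highest priority task = 2

2


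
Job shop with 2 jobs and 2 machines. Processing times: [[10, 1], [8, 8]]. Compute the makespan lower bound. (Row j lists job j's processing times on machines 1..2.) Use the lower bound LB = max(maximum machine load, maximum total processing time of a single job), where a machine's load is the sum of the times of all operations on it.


Machine loads:
  Machine 1: 10 + 8 = 18
  Machine 2: 1 + 8 = 9
Max machine load = 18
Job totals:
  Job 1: 11
  Job 2: 16
Max job total = 16
Lower bound = max(18, 16) = 18

18


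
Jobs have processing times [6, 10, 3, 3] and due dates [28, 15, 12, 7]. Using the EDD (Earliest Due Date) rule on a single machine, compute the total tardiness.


Sort by due date (EDD order): [(3, 7), (3, 12), (10, 15), (6, 28)]
Compute completion times and tardiness:
  Job 1: p=3, d=7, C=3, tardiness=max(0,3-7)=0
  Job 2: p=3, d=12, C=6, tardiness=max(0,6-12)=0
  Job 3: p=10, d=15, C=16, tardiness=max(0,16-15)=1
  Job 4: p=6, d=28, C=22, tardiness=max(0,22-28)=0
Total tardiness = 1

1


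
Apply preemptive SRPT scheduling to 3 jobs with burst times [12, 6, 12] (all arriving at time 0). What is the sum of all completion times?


Since all jobs arrive at t=0, SRPT equals SPT ordering.
SPT order: [6, 12, 12]
Completion times:
  Job 1: p=6, C=6
  Job 2: p=12, C=18
  Job 3: p=12, C=30
Total completion time = 6 + 18 + 30 = 54

54


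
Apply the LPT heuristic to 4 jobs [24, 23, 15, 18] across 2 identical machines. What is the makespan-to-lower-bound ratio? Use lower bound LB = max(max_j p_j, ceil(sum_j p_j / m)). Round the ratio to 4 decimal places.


LPT order: [24, 23, 18, 15]
Machine loads after assignment: [39, 41]
LPT makespan = 41
Lower bound = max(max_job, ceil(total/2)) = max(24, 40) = 40
Ratio = 41 / 40 = 1.025

1.025


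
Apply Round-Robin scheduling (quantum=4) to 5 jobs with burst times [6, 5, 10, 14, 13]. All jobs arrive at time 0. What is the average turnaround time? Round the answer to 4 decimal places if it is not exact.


Time quantum = 4
Execution trace:
  J1 runs 4 units, time = 4
  J2 runs 4 units, time = 8
  J3 runs 4 units, time = 12
  J4 runs 4 units, time = 16
  J5 runs 4 units, time = 20
  J1 runs 2 units, time = 22
  J2 runs 1 units, time = 23
  J3 runs 4 units, time = 27
  J4 runs 4 units, time = 31
  J5 runs 4 units, time = 35
  J3 runs 2 units, time = 37
  J4 runs 4 units, time = 41
  J5 runs 4 units, time = 45
  J4 runs 2 units, time = 47
  J5 runs 1 units, time = 48
Finish times: [22, 23, 37, 47, 48]
Average turnaround = 177/5 = 35.4

35.4


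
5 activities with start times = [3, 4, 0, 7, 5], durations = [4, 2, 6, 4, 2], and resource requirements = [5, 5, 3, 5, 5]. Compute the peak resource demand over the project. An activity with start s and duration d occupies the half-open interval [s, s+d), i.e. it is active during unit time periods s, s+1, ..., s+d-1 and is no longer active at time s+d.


Each activity i is active on [start_i, start_i + duration_i).
Compute total resource usage per time slot:
  t=0: active resources = [3], total = 3
  t=1: active resources = [3], total = 3
  t=2: active resources = [3], total = 3
  t=3: active resources = [5, 3], total = 8
  t=4: active resources = [5, 5, 3], total = 13
  t=5: active resources = [5, 5, 3, 5], total = 18
  t=6: active resources = [5, 5], total = 10
  t=7: active resources = [5], total = 5
  t=8: active resources = [5], total = 5
  t=9: active resources = [5], total = 5
  t=10: active resources = [5], total = 5
Peak resource demand = 18

18


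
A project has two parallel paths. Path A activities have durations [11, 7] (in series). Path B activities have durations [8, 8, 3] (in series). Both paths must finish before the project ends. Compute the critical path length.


Path A total = 11 + 7 = 18
Path B total = 8 + 8 + 3 = 19
Critical path = longest path = max(18, 19) = 19

19


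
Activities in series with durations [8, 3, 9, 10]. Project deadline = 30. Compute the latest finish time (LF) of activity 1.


LF(activity 1) = deadline - sum of successor durations
Successors: activities 2 through 4 with durations [3, 9, 10]
Sum of successor durations = 22
LF = 30 - 22 = 8

8


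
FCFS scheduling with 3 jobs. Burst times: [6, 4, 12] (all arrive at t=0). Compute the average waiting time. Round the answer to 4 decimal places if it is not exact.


FCFS order (as given): [6, 4, 12]
Waiting times:
  Job 1: wait = 0
  Job 2: wait = 6
  Job 3: wait = 10
Sum of waiting times = 16
Average waiting time = 16/3 = 5.3333

5.3333


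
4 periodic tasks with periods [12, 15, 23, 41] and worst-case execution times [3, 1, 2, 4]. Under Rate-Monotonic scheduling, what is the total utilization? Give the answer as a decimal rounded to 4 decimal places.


Compute individual utilizations (exact fractions):
  Task 1: C/T = 3/12 = 1/4 (approx. 0.25)
  Task 2: C/T = 1/15 (approx. 0.0667)
  Task 3: C/T = 2/23 (approx. 0.087)
  Task 4: C/T = 4/41 (approx. 0.0976)
Total utilization U = 1/4 + 1/15 + 2/23 + 4/41 = 28357/56580
Rounded to 4 decimal places: U = 0.5012
RM (Liu & Layland) bound for 4 tasks = 0.756828; compare with U = 28357/56580 (approx. 0.501184)
U <= bound, so schedulable by RM sufficient condition.

0.5012


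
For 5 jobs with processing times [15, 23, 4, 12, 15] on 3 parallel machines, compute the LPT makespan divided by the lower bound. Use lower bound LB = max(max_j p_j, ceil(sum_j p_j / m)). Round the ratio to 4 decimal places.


LPT order: [23, 15, 15, 12, 4]
Machine loads after assignment: [23, 27, 19]
LPT makespan = 27
Lower bound = max(max_job, ceil(total/3)) = max(23, 23) = 23
Ratio = 27 / 23 = 1.1739

1.1739


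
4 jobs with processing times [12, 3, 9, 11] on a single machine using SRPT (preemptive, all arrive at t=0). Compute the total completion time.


Since all jobs arrive at t=0, SRPT equals SPT ordering.
SPT order: [3, 9, 11, 12]
Completion times:
  Job 1: p=3, C=3
  Job 2: p=9, C=12
  Job 3: p=11, C=23
  Job 4: p=12, C=35
Total completion time = 3 + 12 + 23 + 35 = 73

73


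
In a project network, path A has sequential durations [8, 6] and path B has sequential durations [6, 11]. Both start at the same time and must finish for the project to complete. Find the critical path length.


Path A total = 8 + 6 = 14
Path B total = 6 + 11 = 17
Critical path = longest path = max(14, 17) = 17

17


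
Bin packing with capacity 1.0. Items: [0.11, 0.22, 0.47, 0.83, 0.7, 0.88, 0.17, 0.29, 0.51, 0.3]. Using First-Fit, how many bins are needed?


Place items sequentially using First-Fit:
  Item 0.11 -> new Bin 1
  Item 0.22 -> Bin 1 (now 0.33)
  Item 0.47 -> Bin 1 (now 0.8)
  Item 0.83 -> new Bin 2
  Item 0.7 -> new Bin 3
  Item 0.88 -> new Bin 4
  Item 0.17 -> Bin 1 (now 0.97)
  Item 0.29 -> Bin 3 (now 0.99)
  Item 0.51 -> new Bin 5
  Item 0.3 -> Bin 5 (now 0.81)
Total bins used = 5

5


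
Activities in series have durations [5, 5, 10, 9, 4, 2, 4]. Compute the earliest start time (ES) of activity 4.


Activity 4 starts after activities 1 through 3 complete.
Predecessor durations: [5, 5, 10]
ES = 5 + 5 + 10 = 20

20


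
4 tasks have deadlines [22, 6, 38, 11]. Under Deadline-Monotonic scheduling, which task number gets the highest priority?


Sort tasks by relative deadline (ascending):
  Task 2: deadline = 6
  Task 4: deadline = 11
  Task 1: deadline = 22
  Task 3: deadline = 38
Priority order (highest first): [2, 4, 1, 3]
Highest priority task = 2

2


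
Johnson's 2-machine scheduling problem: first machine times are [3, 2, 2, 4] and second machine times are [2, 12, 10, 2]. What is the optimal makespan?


Apply Johnson's rule:
  Group 1 (a <= b): [(2, 2, 12), (3, 2, 10)]
  Group 2 (a > b): [(1, 3, 2), (4, 4, 2)]
Optimal job order: [2, 3, 1, 4]
Schedule:
  Job 2: M1 done at 2, M2 done at 14
  Job 3: M1 done at 4, M2 done at 24
  Job 1: M1 done at 7, M2 done at 26
  Job 4: M1 done at 11, M2 done at 28
Makespan = 28

28


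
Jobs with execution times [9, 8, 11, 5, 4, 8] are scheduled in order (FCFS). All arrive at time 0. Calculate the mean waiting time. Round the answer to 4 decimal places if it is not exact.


FCFS order (as given): [9, 8, 11, 5, 4, 8]
Waiting times:
  Job 1: wait = 0
  Job 2: wait = 9
  Job 3: wait = 17
  Job 4: wait = 28
  Job 5: wait = 33
  Job 6: wait = 37
Sum of waiting times = 124
Average waiting time = 124/6 = 20.6667

20.6667


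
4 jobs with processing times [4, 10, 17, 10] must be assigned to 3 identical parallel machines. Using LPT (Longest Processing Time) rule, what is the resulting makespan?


Sort jobs in decreasing order (LPT): [17, 10, 10, 4]
Assign each job to the least loaded machine:
  Machine 1: jobs [17], load = 17
  Machine 2: jobs [10, 4], load = 14
  Machine 3: jobs [10], load = 10
Makespan = max load = 17

17


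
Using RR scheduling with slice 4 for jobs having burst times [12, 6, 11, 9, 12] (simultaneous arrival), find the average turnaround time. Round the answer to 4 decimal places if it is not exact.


Time quantum = 4
Execution trace:
  J1 runs 4 units, time = 4
  J2 runs 4 units, time = 8
  J3 runs 4 units, time = 12
  J4 runs 4 units, time = 16
  J5 runs 4 units, time = 20
  J1 runs 4 units, time = 24
  J2 runs 2 units, time = 26
  J3 runs 4 units, time = 30
  J4 runs 4 units, time = 34
  J5 runs 4 units, time = 38
  J1 runs 4 units, time = 42
  J3 runs 3 units, time = 45
  J4 runs 1 units, time = 46
  J5 runs 4 units, time = 50
Finish times: [42, 26, 45, 46, 50]
Average turnaround = 209/5 = 41.8

41.8


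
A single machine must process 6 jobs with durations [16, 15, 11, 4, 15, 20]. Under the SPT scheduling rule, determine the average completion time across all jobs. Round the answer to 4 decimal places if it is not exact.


Sort jobs by processing time (SPT order): [4, 11, 15, 15, 16, 20]
Compute completion times sequentially:
  Job 1: processing = 4, completes at 4
  Job 2: processing = 11, completes at 15
  Job 3: processing = 15, completes at 30
  Job 4: processing = 15, completes at 45
  Job 5: processing = 16, completes at 61
  Job 6: processing = 20, completes at 81
Sum of completion times = 236
Average completion time = 236/6 = 39.3333

39.3333


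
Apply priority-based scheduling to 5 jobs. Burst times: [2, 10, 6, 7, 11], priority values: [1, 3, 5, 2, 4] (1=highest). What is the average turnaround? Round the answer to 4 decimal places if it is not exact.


Sort by priority (ascending = highest first):
Order: [(1, 2), (2, 7), (3, 10), (4, 11), (5, 6)]
Completion times:
  Priority 1, burst=2, C=2
  Priority 2, burst=7, C=9
  Priority 3, burst=10, C=19
  Priority 4, burst=11, C=30
  Priority 5, burst=6, C=36
Average turnaround = 96/5 = 19.2

19.2


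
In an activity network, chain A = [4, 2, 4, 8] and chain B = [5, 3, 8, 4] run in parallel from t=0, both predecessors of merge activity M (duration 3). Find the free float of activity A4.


ES(A4) = sum of predecessors on chain A = 10
EF(A4) = ES + duration = 10 + 8 = 18
Successor of A4 is M. ES(M) = max(sum(A), sum(B)) = max(18, 20) = 20
Free float = ES(successor) - EF(current) = 20 - 18 = 2

2


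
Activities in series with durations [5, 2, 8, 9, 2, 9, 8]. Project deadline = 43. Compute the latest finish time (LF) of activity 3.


LF(activity 3) = deadline - sum of successor durations
Successors: activities 4 through 7 with durations [9, 2, 9, 8]
Sum of successor durations = 28
LF = 43 - 28 = 15

15


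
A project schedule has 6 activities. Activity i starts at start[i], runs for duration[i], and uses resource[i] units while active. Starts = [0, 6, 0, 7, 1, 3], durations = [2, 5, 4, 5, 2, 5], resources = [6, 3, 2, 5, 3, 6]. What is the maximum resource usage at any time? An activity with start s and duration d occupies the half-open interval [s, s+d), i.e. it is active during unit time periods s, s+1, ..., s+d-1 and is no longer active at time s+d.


Each activity i is active on [start_i, start_i + duration_i).
Compute total resource usage per time slot:
  t=0: active resources = [6, 2], total = 8
  t=1: active resources = [6, 2, 3], total = 11
  t=2: active resources = [2, 3], total = 5
  t=3: active resources = [2, 6], total = 8
  t=4: active resources = [6], total = 6
  t=5: active resources = [6], total = 6
  t=6: active resources = [3, 6], total = 9
  t=7: active resources = [3, 5, 6], total = 14
  t=8: active resources = [3, 5], total = 8
  t=9: active resources = [3, 5], total = 8
  t=10: active resources = [3, 5], total = 8
  t=11: active resources = [5], total = 5
Peak resource demand = 14

14


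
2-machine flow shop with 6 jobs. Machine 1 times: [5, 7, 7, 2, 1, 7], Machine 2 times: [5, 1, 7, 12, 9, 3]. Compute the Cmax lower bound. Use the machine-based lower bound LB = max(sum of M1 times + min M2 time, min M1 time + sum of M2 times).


LB1 = sum(M1 times) + min(M2 times) = 29 + 1 = 30
LB2 = min(M1 times) + sum(M2 times) = 1 + 37 = 38
Lower bound = max(LB1, LB2) = max(30, 38) = 38

38


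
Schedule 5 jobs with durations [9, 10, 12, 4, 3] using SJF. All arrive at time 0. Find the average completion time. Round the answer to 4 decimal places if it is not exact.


SJF order (ascending): [3, 4, 9, 10, 12]
Completion times:
  Job 1: burst=3, C=3
  Job 2: burst=4, C=7
  Job 3: burst=9, C=16
  Job 4: burst=10, C=26
  Job 5: burst=12, C=38
Average completion = 90/5 = 18.0

18.0


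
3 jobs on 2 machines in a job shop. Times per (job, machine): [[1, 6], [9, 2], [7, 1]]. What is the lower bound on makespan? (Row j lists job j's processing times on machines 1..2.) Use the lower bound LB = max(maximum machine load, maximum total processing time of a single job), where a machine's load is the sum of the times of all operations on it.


Machine loads:
  Machine 1: 1 + 9 + 7 = 17
  Machine 2: 6 + 2 + 1 = 9
Max machine load = 17
Job totals:
  Job 1: 7
  Job 2: 11
  Job 3: 8
Max job total = 11
Lower bound = max(17, 11) = 17

17


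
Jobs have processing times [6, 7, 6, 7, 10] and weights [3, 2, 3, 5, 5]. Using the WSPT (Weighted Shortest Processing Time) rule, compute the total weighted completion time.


Compute p/w ratios and sort ascending (WSPT): [(7, 5), (6, 3), (6, 3), (10, 5), (7, 2)]
Compute weighted completion times:
  Job (p=7,w=5): C=7, w*C=5*7=35
  Job (p=6,w=3): C=13, w*C=3*13=39
  Job (p=6,w=3): C=19, w*C=3*19=57
  Job (p=10,w=5): C=29, w*C=5*29=145
  Job (p=7,w=2): C=36, w*C=2*36=72
Total weighted completion time = 348

348


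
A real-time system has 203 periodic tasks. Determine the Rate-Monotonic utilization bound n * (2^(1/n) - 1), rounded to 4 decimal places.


Compute 2^(1/203) = 1.0034203542
Subtract 1: 1.0034203542 - 1 = 0.0034203542
Multiply by n: 203 * 0.0034203542 = 0.6943319026
Round to 4 dp: 0.6943

0.6943


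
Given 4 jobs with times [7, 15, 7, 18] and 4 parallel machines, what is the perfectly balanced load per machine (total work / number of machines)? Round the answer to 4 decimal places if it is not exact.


Total processing time = 7 + 15 + 7 + 18 = 47
Number of machines = 4
Ideal balanced load = 47 / 4 = 11.75

11.75


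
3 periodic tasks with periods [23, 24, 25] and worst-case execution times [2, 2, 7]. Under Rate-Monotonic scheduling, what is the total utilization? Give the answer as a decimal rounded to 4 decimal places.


Compute individual utilizations (exact fractions):
  Task 1: C/T = 2/23 (approx. 0.087)
  Task 2: C/T = 2/24 = 1/12 (approx. 0.0833)
  Task 3: C/T = 7/25 (approx. 0.28)
Total utilization U = 2/23 + 1/12 + 7/25 = 3107/6900
Rounded to 4 decimal places: U = 0.4503
RM (Liu & Layland) bound for 3 tasks = 0.779763; compare with U = 3107/6900 (approx. 0.450290)
U <= bound, so schedulable by RM sufficient condition.

0.4503


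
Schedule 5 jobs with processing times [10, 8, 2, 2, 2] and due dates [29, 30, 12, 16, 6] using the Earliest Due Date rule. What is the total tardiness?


Sort by due date (EDD order): [(2, 6), (2, 12), (2, 16), (10, 29), (8, 30)]
Compute completion times and tardiness:
  Job 1: p=2, d=6, C=2, tardiness=max(0,2-6)=0
  Job 2: p=2, d=12, C=4, tardiness=max(0,4-12)=0
  Job 3: p=2, d=16, C=6, tardiness=max(0,6-16)=0
  Job 4: p=10, d=29, C=16, tardiness=max(0,16-29)=0
  Job 5: p=8, d=30, C=24, tardiness=max(0,24-30)=0
Total tardiness = 0

0


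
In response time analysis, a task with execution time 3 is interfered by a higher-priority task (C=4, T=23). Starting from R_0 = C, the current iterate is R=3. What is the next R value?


R_next = C + ceil(R_prev / T_hp) * C_hp
ceil(3 / 23) = ceil(0.1304) = 1
Interference = 1 * 4 = 4
R_next = 3 + 4 = 7

7


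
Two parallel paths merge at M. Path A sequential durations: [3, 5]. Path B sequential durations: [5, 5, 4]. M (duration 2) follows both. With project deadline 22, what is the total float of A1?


Forward pass: ES(A1) = sum of predecessors on chain A = 0
EF = ES + duration = 0 + 3 = 3
Backward pass: LF(M) = deadline = 22; LS(M) = 22 - 2 = 20
LF(A1) = LS(M) - sum(successors on chain A) = 20 - 5 = 15
LS = LF - duration = 15 - 3 = 12
Total float = LS - ES = 12 - 0 = 12

12


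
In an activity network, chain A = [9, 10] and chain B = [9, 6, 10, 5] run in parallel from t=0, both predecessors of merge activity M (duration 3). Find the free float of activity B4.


ES(B4) = sum of predecessors on chain B = 25
EF(B4) = ES + duration = 25 + 5 = 30
Successor of B4 is M. ES(M) = max(sum(A), sum(B)) = max(19, 30) = 30
Free float = ES(successor) - EF(current) = 30 - 30 = 0

0


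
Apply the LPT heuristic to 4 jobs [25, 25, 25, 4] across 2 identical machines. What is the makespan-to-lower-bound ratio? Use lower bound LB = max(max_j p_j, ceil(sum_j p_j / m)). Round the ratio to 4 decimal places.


LPT order: [25, 25, 25, 4]
Machine loads after assignment: [50, 29]
LPT makespan = 50
Lower bound = max(max_job, ceil(total/2)) = max(25, 40) = 40
Ratio = 50 / 40 = 1.25

1.25


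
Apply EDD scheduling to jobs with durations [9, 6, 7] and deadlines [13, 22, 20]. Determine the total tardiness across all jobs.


Sort by due date (EDD order): [(9, 13), (7, 20), (6, 22)]
Compute completion times and tardiness:
  Job 1: p=9, d=13, C=9, tardiness=max(0,9-13)=0
  Job 2: p=7, d=20, C=16, tardiness=max(0,16-20)=0
  Job 3: p=6, d=22, C=22, tardiness=max(0,22-22)=0
Total tardiness = 0

0


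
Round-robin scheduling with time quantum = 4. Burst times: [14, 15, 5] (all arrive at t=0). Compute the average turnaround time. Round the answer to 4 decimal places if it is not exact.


Time quantum = 4
Execution trace:
  J1 runs 4 units, time = 4
  J2 runs 4 units, time = 8
  J3 runs 4 units, time = 12
  J1 runs 4 units, time = 16
  J2 runs 4 units, time = 20
  J3 runs 1 units, time = 21
  J1 runs 4 units, time = 25
  J2 runs 4 units, time = 29
  J1 runs 2 units, time = 31
  J2 runs 3 units, time = 34
Finish times: [31, 34, 21]
Average turnaround = 86/3 = 28.6667

28.6667


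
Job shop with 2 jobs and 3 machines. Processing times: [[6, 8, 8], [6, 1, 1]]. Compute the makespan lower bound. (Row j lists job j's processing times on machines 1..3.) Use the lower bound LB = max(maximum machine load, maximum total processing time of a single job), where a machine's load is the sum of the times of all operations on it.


Machine loads:
  Machine 1: 6 + 6 = 12
  Machine 2: 8 + 1 = 9
  Machine 3: 8 + 1 = 9
Max machine load = 12
Job totals:
  Job 1: 22
  Job 2: 8
Max job total = 22
Lower bound = max(12, 22) = 22

22


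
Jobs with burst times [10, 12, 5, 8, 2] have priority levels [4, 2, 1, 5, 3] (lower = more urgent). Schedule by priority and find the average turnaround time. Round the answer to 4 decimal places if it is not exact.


Sort by priority (ascending = highest first):
Order: [(1, 5), (2, 12), (3, 2), (4, 10), (5, 8)]
Completion times:
  Priority 1, burst=5, C=5
  Priority 2, burst=12, C=17
  Priority 3, burst=2, C=19
  Priority 4, burst=10, C=29
  Priority 5, burst=8, C=37
Average turnaround = 107/5 = 21.4

21.4


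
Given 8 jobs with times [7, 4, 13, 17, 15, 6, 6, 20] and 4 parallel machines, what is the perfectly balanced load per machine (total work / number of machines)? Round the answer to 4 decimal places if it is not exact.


Total processing time = 7 + 4 + 13 + 17 + 15 + 6 + 6 + 20 = 88
Number of machines = 4
Ideal balanced load = 88 / 4 = 22.0

22.0


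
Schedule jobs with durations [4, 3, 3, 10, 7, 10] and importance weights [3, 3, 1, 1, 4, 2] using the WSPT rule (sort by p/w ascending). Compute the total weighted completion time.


Compute p/w ratios and sort ascending (WSPT): [(3, 3), (4, 3), (7, 4), (3, 1), (10, 2), (10, 1)]
Compute weighted completion times:
  Job (p=3,w=3): C=3, w*C=3*3=9
  Job (p=4,w=3): C=7, w*C=3*7=21
  Job (p=7,w=4): C=14, w*C=4*14=56
  Job (p=3,w=1): C=17, w*C=1*17=17
  Job (p=10,w=2): C=27, w*C=2*27=54
  Job (p=10,w=1): C=37, w*C=1*37=37
Total weighted completion time = 194

194


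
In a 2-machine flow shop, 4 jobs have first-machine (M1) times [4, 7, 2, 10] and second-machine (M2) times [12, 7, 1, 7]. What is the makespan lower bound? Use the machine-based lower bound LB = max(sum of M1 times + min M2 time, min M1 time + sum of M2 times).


LB1 = sum(M1 times) + min(M2 times) = 23 + 1 = 24
LB2 = min(M1 times) + sum(M2 times) = 2 + 27 = 29
Lower bound = max(LB1, LB2) = max(24, 29) = 29

29


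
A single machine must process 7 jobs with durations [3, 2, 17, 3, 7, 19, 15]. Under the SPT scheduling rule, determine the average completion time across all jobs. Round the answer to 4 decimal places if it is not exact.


Sort jobs by processing time (SPT order): [2, 3, 3, 7, 15, 17, 19]
Compute completion times sequentially:
  Job 1: processing = 2, completes at 2
  Job 2: processing = 3, completes at 5
  Job 3: processing = 3, completes at 8
  Job 4: processing = 7, completes at 15
  Job 5: processing = 15, completes at 30
  Job 6: processing = 17, completes at 47
  Job 7: processing = 19, completes at 66
Sum of completion times = 173
Average completion time = 173/7 = 24.7143

24.7143


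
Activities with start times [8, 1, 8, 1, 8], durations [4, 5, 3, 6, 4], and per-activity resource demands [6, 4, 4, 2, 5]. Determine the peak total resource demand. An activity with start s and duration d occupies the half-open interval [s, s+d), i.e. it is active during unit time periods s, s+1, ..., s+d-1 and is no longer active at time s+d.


Each activity i is active on [start_i, start_i + duration_i).
Compute total resource usage per time slot:
  t=0: active resources = [], total = 0
  t=1: active resources = [4, 2], total = 6
  t=2: active resources = [4, 2], total = 6
  t=3: active resources = [4, 2], total = 6
  t=4: active resources = [4, 2], total = 6
  t=5: active resources = [4, 2], total = 6
  t=6: active resources = [2], total = 2
  t=7: active resources = [], total = 0
  t=8: active resources = [6, 4, 5], total = 15
  t=9: active resources = [6, 4, 5], total = 15
  t=10: active resources = [6, 4, 5], total = 15
  t=11: active resources = [6, 5], total = 11
Peak resource demand = 15

15


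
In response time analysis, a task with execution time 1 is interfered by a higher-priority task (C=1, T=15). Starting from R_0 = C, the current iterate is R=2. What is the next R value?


R_next = C + ceil(R_prev / T_hp) * C_hp
ceil(2 / 15) = ceil(0.1333) = 1
Interference = 1 * 1 = 1
R_next = 1 + 1 = 2
R_next = R_prev, so the iteration has converged (response time = 2).

2


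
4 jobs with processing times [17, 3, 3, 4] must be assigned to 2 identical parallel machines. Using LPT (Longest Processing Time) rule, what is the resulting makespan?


Sort jobs in decreasing order (LPT): [17, 4, 3, 3]
Assign each job to the least loaded machine:
  Machine 1: jobs [17], load = 17
  Machine 2: jobs [4, 3, 3], load = 10
Makespan = max load = 17

17


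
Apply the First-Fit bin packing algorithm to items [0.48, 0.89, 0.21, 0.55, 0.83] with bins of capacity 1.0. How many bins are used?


Place items sequentially using First-Fit:
  Item 0.48 -> new Bin 1
  Item 0.89 -> new Bin 2
  Item 0.21 -> Bin 1 (now 0.69)
  Item 0.55 -> new Bin 3
  Item 0.83 -> new Bin 4
Total bins used = 4

4


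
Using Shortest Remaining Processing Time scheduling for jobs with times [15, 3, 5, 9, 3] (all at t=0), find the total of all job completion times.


Since all jobs arrive at t=0, SRPT equals SPT ordering.
SPT order: [3, 3, 5, 9, 15]
Completion times:
  Job 1: p=3, C=3
  Job 2: p=3, C=6
  Job 3: p=5, C=11
  Job 4: p=9, C=20
  Job 5: p=15, C=35
Total completion time = 3 + 6 + 11 + 20 + 35 = 75

75


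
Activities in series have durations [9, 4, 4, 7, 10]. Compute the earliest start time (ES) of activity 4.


Activity 4 starts after activities 1 through 3 complete.
Predecessor durations: [9, 4, 4]
ES = 9 + 4 + 4 = 17

17


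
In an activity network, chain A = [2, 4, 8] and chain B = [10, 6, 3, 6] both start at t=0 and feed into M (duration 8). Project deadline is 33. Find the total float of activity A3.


Forward pass: ES(A3) = sum of predecessors on chain A = 6
EF = ES + duration = 6 + 8 = 14
Backward pass: LF(M) = deadline = 33; LS(M) = 33 - 8 = 25
LF(A3) = LS(M) - sum(successors on chain A) = 25 - 0 = 25
LS = LF - duration = 25 - 8 = 17
Total float = LS - ES = 17 - 6 = 11

11


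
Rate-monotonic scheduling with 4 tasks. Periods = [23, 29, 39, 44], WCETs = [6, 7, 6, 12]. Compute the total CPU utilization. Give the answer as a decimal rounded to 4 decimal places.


Compute individual utilizations (exact fractions):
  Task 1: C/T = 6/23 (approx. 0.2609)
  Task 2: C/T = 7/29 (approx. 0.2414)
  Task 3: C/T = 6/39 = 2/13 (approx. 0.1538)
  Task 4: C/T = 12/44 = 3/11 (approx. 0.2727)
Total utilization U = 6/23 + 7/29 + 2/13 + 3/11 = 88592/95381
Rounded to 4 decimal places: U = 0.9288
RM (Liu & Layland) bound for 4 tasks = 0.756828; compare with U = 88592/95381 (approx. 0.928822)
bound < U <= 1, so the RM sufficient condition is not met (inconclusive; an exact test such as response-time analysis is needed).

0.9288


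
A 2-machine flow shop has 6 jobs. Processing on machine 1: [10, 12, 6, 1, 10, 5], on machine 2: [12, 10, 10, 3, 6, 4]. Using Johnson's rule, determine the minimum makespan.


Apply Johnson's rule:
  Group 1 (a <= b): [(4, 1, 3), (3, 6, 10), (1, 10, 12)]
  Group 2 (a > b): [(2, 12, 10), (5, 10, 6), (6, 5, 4)]
Optimal job order: [4, 3, 1, 2, 5, 6]
Schedule:
  Job 4: M1 done at 1, M2 done at 4
  Job 3: M1 done at 7, M2 done at 17
  Job 1: M1 done at 17, M2 done at 29
  Job 2: M1 done at 29, M2 done at 39
  Job 5: M1 done at 39, M2 done at 45
  Job 6: M1 done at 44, M2 done at 49
Makespan = 49

49


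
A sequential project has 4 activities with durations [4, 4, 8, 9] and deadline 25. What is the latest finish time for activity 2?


LF(activity 2) = deadline - sum of successor durations
Successors: activities 3 through 4 with durations [8, 9]
Sum of successor durations = 17
LF = 25 - 17 = 8

8


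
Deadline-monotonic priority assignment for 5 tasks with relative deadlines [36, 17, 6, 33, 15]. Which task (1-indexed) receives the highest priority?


Sort tasks by relative deadline (ascending):
  Task 3: deadline = 6
  Task 5: deadline = 15
  Task 2: deadline = 17
  Task 4: deadline = 33
  Task 1: deadline = 36
Priority order (highest first): [3, 5, 2, 4, 1]
Highest priority task = 3

3
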